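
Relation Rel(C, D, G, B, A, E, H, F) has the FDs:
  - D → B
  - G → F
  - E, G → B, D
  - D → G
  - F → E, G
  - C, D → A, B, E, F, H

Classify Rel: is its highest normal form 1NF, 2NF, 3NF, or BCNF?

1NF

Candidate keys: {C, D}, {C, F}, {C, G}. Prime attributes: {C, D, F, G}.
D → B: {D}⁺ = {B, D, E, F, G}, which is not all of the attributes, so the left side is not a superkey — BCNF is violated.
D → B determines the non-prime attribute {B} from a non-superkey — 3NF is violated.
Since {D} ⊂ {C, D} and {D}⁺ ⊇ {B, E} with {B, E} non-prime, there is a partial dependency; 2NF fails.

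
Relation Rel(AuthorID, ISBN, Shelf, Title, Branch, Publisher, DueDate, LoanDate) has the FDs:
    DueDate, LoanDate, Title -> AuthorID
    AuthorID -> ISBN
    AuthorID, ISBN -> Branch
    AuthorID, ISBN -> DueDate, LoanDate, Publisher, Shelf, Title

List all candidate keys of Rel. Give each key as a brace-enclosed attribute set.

{AuthorID}, {DueDate, LoanDate, Title}

{AuthorID}⁺ = {AuthorID, Branch, DueDate, ISBN, LoanDate, Publisher, Shelf, Title}, which is every attribute, so {AuthorID} is a candidate key.
{DueDate, LoanDate, Title}⁺ = {AuthorID, Branch, DueDate, ISBN, LoanDate, Publisher, Shelf, Title}, which is every attribute, so {DueDate, LoanDate, Title} is a candidate key.
These are minimal and exhaustive — every other superkey contains one of them.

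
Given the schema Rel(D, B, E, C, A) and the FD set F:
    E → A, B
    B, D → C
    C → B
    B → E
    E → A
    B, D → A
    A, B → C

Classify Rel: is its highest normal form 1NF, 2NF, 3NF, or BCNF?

1NF

Candidate keys: {B, D}, {C, D}, {D, E}. Prime attributes: {B, C, D, E}.
For E → A, B we have {E}⁺ = {A, B, C, E}; {E} is not a superkey, so BCNF fails.
Because {A} is non-prime and the left side of E → A, B is not a superkey, the relation is not in 3NF.
Since {B} ⊂ {B, D} and {B}⁺ ⊇ {A} with {A} non-prime, there is a partial dependency; 2NF fails.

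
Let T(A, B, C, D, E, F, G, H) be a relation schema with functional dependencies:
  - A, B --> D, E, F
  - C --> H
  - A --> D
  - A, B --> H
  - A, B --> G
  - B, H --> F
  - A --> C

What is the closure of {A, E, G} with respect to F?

Start with {A, E, G}.
A --> D applies; add {D} → now {A, D, E, G}.
A --> C applies; add {C} → now {A, C, D, E, G}.
C --> H applies; add {H} → now {A, C, D, E, G, H}.
No further FD applies.

{A, C, D, E, G, H}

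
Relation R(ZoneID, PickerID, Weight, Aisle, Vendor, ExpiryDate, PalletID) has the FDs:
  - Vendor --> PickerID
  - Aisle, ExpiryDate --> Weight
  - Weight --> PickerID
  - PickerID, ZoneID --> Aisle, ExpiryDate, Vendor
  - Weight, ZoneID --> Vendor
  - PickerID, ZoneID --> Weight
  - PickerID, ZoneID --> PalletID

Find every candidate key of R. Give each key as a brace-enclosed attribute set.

{Aisle, ExpiryDate, ZoneID}, {PickerID, ZoneID}, {Vendor, ZoneID}, {Weight, ZoneID}

Attributes never on any right-hand side: {ZoneID} — every candidate key must contain it.
{PickerID, ZoneID} is a candidate key since {PickerID, ZoneID}⁺ = {Aisle, ExpiryDate, PalletID, PickerID, Vendor, Weight, ZoneID} covers every attribute.
{Vendor, ZoneID} is a candidate key since {Vendor, ZoneID}⁺ = {Aisle, ExpiryDate, PalletID, PickerID, Vendor, Weight, ZoneID} covers every attribute.
{Weight, ZoneID} is a candidate key since {Weight, ZoneID}⁺ = {Aisle, ExpiryDate, PalletID, PickerID, Vendor, Weight, ZoneID} covers every attribute.
{Aisle, ExpiryDate, ZoneID} is a candidate key since {Aisle, ExpiryDate, ZoneID}⁺ = {Aisle, ExpiryDate, PalletID, PickerID, Vendor, Weight, ZoneID} covers every attribute.
No proper subset of any of these is a key, and no other minimal superkey exists.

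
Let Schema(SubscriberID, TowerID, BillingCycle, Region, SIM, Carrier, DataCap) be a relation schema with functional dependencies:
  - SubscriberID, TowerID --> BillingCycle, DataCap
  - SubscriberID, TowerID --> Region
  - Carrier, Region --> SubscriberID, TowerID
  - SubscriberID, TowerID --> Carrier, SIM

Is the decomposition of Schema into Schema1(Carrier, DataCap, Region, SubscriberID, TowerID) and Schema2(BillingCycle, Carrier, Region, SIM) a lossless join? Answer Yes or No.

Yes

Common attributes: {Carrier, Region}; their closure is {BillingCycle, Carrier, DataCap, Region, SIM, SubscriberID, TowerID}.
This includes all of Schema1, so the common attributes are a superkey of Schema1 — the join is lossless.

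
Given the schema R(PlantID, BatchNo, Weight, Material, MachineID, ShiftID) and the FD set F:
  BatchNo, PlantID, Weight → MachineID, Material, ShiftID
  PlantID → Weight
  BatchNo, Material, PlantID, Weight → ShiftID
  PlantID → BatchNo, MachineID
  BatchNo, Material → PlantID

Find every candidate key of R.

{BatchNo, Material}, {PlantID}

{PlantID} is a candidate key since {PlantID}⁺ = {BatchNo, MachineID, Material, PlantID, ShiftID, Weight} covers every attribute.
{BatchNo, Material} is a candidate key since {BatchNo, Material}⁺ = {BatchNo, MachineID, Material, PlantID, ShiftID, Weight} covers every attribute.
Any other superkey properly contains one of these, so there are no further candidate keys.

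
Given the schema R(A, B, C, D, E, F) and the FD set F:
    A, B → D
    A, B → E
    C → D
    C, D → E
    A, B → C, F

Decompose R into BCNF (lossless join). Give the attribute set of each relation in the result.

{A, B, C, F}; {C, D, E}

Candidate key of the original relation: {A, B}.
{A, B, C, D, E, F}: {C} determines {C, D, E} here but is not a superkey — split on C → D, E, giving {C, D, E} and {A, B, C, F}.
{C, D, E} is in BCNF.
{A, B, C, F} is in BCNF.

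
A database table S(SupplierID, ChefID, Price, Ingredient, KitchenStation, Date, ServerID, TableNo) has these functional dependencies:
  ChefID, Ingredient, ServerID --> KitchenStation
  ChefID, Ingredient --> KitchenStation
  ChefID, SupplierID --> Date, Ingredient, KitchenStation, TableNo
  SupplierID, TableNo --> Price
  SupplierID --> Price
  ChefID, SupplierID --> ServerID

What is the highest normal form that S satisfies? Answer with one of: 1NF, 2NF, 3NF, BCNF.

1NF

Candidate key: {ChefID, SupplierID}. Prime attributes: {ChefID, SupplierID}.
ChefID, Ingredient, ServerID --> KitchenStation breaks BCNF: {ChefID, Ingredient, ServerID}⁺ = {ChefID, Ingredient, KitchenStation, ServerID}, so {ChefID, Ingredient, ServerID} is not a superkey.
ChefID, Ingredient, ServerID --> KitchenStation has non-prime {KitchenStation} on the right and a non-superkey on the left, so 3NF fails.
Since {SupplierID} ⊂ {ChefID, SupplierID} and {SupplierID}⁺ ⊇ {Price} with {Price} non-prime, there is a partial dependency; 2NF fails.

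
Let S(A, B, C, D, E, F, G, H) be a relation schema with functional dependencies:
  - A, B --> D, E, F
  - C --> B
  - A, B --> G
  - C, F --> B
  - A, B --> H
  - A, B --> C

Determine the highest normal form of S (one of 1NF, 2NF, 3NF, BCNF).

3NF

Candidate keys: {A, B}, {A, C}. Prime attributes: {A, B, C}.
For C --> B we have {C}⁺ = {B, C}; {C} is not a superkey, so BCNF fails.
But every attribute on its right side ({B}) is prime, and the same holds for every other non-superkey FD, so 3NF still holds.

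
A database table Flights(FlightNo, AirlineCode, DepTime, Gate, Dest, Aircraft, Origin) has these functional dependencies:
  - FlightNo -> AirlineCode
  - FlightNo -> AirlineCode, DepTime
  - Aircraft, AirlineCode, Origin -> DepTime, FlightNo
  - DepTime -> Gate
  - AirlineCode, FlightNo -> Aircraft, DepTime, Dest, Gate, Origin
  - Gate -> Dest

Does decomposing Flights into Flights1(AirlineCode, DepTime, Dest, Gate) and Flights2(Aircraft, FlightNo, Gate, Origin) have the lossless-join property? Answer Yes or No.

Flights1 ∩ Flights2 = {Gate}; its closure under F is {Dest, Gate}.
Neither Flights1 nor Flights2 is contained in that closure, so the decomposition is lossy.

No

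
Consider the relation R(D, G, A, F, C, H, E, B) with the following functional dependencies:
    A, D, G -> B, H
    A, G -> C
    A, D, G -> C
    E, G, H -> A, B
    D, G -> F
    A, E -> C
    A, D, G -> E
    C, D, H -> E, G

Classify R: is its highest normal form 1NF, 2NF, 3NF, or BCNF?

Candidate keys: {A, D, E, H}, {A, D, G}, {C, D, H}, {D, E, G, H}. Prime attributes: {A, C, D, E, G, H}.
A, G -> C breaks BCNF: {A, G}⁺ = {A, C, G}, so {A, G} is not a superkey.
Because {B} is non-prime and the left side of E, G, H -> A, B is not a superkey, the relation is not in 3NF.
Since {D, G} ⊂ {A, D, G} and {D, G}⁺ ⊇ {F} with {F} non-prime, there is a partial dependency; 2NF fails.

1NF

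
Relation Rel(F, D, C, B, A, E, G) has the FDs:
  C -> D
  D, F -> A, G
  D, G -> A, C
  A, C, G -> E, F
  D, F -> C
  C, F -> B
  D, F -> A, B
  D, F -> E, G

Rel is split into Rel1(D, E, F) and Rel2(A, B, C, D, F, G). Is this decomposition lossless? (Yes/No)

Common attributes: {D, F}; their closure is {A, B, C, D, E, F, G}.
Since Rel1 ⊆ {A, B, C, D, E, F, G}, the intersection is a superkey of Rel1; the decomposition is lossless.

Yes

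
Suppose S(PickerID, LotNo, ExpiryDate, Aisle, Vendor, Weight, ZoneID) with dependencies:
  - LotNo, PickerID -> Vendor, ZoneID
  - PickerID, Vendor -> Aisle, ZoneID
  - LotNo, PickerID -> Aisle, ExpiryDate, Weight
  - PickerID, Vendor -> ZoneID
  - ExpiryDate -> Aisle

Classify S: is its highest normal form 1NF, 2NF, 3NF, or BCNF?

Candidate key: {LotNo, PickerID}. Prime attributes: {LotNo, PickerID}.
PickerID, Vendor -> Aisle, ZoneID: {PickerID, Vendor}⁺ = {Aisle, PickerID, Vendor, ZoneID}, which is not all of the attributes, so the left side is not a superkey — BCNF is violated.
Because {Aisle, ZoneID} are non-prime and the left side of PickerID, Vendor -> Aisle, ZoneID is not a superkey, the relation is not in 3NF.
No proper subset of a key has a non-prime attribute in its closure, so there is no partial dependency; 2NF holds.

2NF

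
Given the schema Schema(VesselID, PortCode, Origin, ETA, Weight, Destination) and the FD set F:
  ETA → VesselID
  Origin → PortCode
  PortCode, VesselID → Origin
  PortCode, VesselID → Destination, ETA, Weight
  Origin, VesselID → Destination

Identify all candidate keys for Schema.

{ETA, Origin}, {ETA, PortCode}, {Origin, VesselID}, {PortCode, VesselID}

{ETA, Origin} is a candidate key since {ETA, Origin}⁺ = {Destination, ETA, Origin, PortCode, VesselID, Weight} covers every attribute.
{ETA, PortCode} is a candidate key since {ETA, PortCode}⁺ = {Destination, ETA, Origin, PortCode, VesselID, Weight} covers every attribute.
{Origin, VesselID} is a candidate key since {Origin, VesselID}⁺ = {Destination, ETA, Origin, PortCode, VesselID, Weight} covers every attribute.
{PortCode, VesselID} is a candidate key since {PortCode, VesselID}⁺ = {Destination, ETA, Origin, PortCode, VesselID, Weight} covers every attribute.
Any other superkey properly contains one of these, so there are no further candidate keys.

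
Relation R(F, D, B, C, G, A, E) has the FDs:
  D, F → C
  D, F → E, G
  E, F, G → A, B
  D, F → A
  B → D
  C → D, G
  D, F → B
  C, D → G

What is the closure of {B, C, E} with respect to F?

{B, C, D, E, G}

Start with {B, C, E}.
B → D applies; add {D} → now {B, C, D, E}.
C → D, G applies; add {G} → now {B, C, D, E, G}.
No further FD applies.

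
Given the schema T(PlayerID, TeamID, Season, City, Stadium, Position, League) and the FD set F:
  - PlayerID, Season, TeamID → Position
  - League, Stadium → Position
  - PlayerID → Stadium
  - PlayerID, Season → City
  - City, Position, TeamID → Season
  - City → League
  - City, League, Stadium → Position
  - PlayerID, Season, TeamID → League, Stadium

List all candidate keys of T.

{City, PlayerID, TeamID}, {PlayerID, Season, TeamID}

Attributes never on any right-hand side: {PlayerID, TeamID} — every candidate key must contain all of them.
{City, PlayerID, TeamID}⁺ = {City, League, PlayerID, Position, Season, Stadium, TeamID}, which is every attribute, so {City, PlayerID, TeamID} is a candidate key.
{PlayerID, Season, TeamID}⁺ = {City, League, PlayerID, Position, Season, Stadium, TeamID}, which is every attribute, so {PlayerID, Season, TeamID} is a candidate key.
No proper subset of any of these is a key, and no other minimal superkey exists.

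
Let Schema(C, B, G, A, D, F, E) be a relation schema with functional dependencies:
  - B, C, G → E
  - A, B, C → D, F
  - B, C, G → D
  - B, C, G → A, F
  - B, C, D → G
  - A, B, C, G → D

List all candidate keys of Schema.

Attributes never on any right-hand side: {B, C} — every candidate key must contain all of them.
{A, B, C} is a candidate key since {A, B, C}⁺ = {A, B, C, D, E, F, G} covers every attribute.
{B, C, D} is a candidate key since {B, C, D}⁺ = {A, B, C, D, E, F, G} covers every attribute.
{B, C, G} is a candidate key since {B, C, G}⁺ = {A, B, C, D, E, F, G} covers every attribute.
Any other superkey properly contains one of these, so there are no further candidate keys.

{A, B, C}, {B, C, D}, {B, C, G}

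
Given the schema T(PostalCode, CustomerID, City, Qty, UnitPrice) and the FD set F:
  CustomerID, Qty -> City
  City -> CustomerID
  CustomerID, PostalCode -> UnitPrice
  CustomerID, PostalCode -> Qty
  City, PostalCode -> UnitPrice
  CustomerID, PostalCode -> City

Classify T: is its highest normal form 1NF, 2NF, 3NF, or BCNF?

3NF

Candidate keys: {City, PostalCode}, {CustomerID, PostalCode}. Prime attributes: {City, CustomerID, PostalCode}.
CustomerID, Qty -> City: {CustomerID, Qty}⁺ = {City, CustomerID, Qty}, which is not all of the attributes, so the left side is not a superkey — BCNF is violated.
Its right-hand attributes {City} are all prime, as are those of every other non-superkey FD — the relation is in 3NF.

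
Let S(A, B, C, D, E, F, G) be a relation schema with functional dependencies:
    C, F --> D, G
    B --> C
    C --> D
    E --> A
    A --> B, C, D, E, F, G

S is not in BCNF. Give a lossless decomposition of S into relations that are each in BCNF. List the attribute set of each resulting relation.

{A, B, E, F}; {B, C}; {C, D}; {C, F, G}

Candidate keys of the original relation: {A}, {E}.
Within {A, B, C, D, E, F, G}: {C, F}⁺ ∩ {A, B, C, D, E, F, G} = {C, D, F, G}, not the whole set, so C, F --> D, G violates BCNF; decompose into {C, D, F, G} and {A, B, C, E, F}.
Within {C, D, F, G}: {C}⁺ ∩ {C, D, F, G} = {C, D}, not the whole set, so C --> D violates BCNF; decompose into {C, D} and {C, F, G}.
{C, D} is in BCNF.
{C, F, G} is in BCNF.
Within {A, B, C, E, F}: {B}⁺ ∩ {A, B, C, E, F} = {B, C}, not the whole set, so B --> C violates BCNF; decompose into {B, C} and {A, B, E, F}.
{B, C} is in BCNF.
{A, B, E, F} is in BCNF.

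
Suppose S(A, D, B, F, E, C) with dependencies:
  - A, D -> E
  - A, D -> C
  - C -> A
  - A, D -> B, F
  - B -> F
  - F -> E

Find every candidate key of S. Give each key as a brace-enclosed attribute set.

{A, D}, {C, D}

{D} never appears on the right of any FD, so every key must include it.
{A, D}⁺ = {A, B, C, D, E, F}, which is every attribute, so {A, D} is a candidate key.
{C, D}⁺ = {A, B, C, D, E, F}, which is every attribute, so {C, D} is a candidate key.
No proper subset of any of these is a key, and no other minimal superkey exists.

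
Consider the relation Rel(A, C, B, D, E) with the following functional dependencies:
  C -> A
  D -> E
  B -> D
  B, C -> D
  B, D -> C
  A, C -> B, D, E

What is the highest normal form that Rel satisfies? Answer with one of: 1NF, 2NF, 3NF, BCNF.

2NF

Candidate keys: {B}, {C}. Prime attributes: {B, C}.
D -> E breaks BCNF: {D}⁺ = {D, E}, so {D} is not a superkey.
D -> E has non-prime {E} on the right and a non-superkey on the left, so 3NF fails.
All keys have size 1, which rules out partial dependencies — 2NF is satisfied.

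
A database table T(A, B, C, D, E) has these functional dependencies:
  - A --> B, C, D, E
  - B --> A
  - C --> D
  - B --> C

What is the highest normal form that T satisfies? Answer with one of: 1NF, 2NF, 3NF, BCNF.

2NF

Candidate keys: {A}, {B}. Prime attributes: {A, B}.
C --> D: {C}⁺ = {C, D}, which is not all of the attributes, so the left side is not a superkey — BCNF is violated.
C --> D has non-prime {D} on the right and a non-superkey on the left, so 3NF fails.
Every candidate key is a single attribute, so no partial dependency is possible; 2NF holds.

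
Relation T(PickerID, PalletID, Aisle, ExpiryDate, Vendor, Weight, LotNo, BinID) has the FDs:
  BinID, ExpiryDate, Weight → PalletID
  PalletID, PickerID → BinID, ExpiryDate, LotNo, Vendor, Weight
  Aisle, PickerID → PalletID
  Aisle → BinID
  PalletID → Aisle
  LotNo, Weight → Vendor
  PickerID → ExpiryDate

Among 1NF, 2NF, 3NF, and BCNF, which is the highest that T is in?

1NF

Candidate keys: {Aisle, PickerID}, {BinID, PickerID, Weight}, {PalletID, PickerID}. Prime attributes: {Aisle, BinID, PalletID, PickerID, Weight}.
BinID, ExpiryDate, Weight → PalletID breaks BCNF: {BinID, ExpiryDate, Weight}⁺ = {Aisle, BinID, ExpiryDate, PalletID, Weight}, so {BinID, ExpiryDate, Weight} is not a superkey.
Because {Vendor} is non-prime and the left side of LotNo, Weight → Vendor is not a superkey, the relation is not in 3NF.
{PickerID} is a proper subset of the key {Aisle, PickerID}, and {PickerID}⁺ contains the non-prime attribute {ExpiryDate} — a partial dependency, so 2NF is violated.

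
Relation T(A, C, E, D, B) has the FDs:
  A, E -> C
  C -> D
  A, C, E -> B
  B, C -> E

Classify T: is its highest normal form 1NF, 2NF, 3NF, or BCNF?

1NF

Candidate keys: {A, B, C}, {A, E}. Prime attributes: {A, B, C, E}.
C -> D: {C}⁺ = {C, D}, which is not all of the attributes, so the left side is not a superkey — BCNF is violated.
Because {D} is non-prime and the left side of C -> D is not a superkey, the relation is not in 3NF.
{C} is a proper subset of the key {A, B, C}, and {C}⁺ contains the non-prime attribute {D} — a partial dependency, so 2NF is violated.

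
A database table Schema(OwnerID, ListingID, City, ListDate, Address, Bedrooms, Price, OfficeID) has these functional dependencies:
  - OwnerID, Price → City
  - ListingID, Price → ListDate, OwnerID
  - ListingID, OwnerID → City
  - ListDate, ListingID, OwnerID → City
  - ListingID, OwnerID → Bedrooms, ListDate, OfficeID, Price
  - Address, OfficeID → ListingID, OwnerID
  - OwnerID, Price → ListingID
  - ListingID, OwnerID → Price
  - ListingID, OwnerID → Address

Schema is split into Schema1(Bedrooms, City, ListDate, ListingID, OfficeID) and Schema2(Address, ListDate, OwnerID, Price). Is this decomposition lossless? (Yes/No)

The shared attributes are {ListDate} and {ListDate}⁺ = {ListDate}.
Schema1 ⊄ {ListDate} and Schema2 ⊄ {ListDate}, so the split is lossy.

No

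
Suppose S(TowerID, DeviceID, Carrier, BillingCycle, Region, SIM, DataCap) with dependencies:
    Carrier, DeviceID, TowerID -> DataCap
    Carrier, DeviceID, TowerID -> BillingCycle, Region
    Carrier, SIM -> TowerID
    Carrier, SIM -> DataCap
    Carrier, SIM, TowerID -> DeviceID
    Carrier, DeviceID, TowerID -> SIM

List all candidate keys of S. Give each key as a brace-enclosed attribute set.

{Carrier} never appears on the right of any FD, so every key must include it.
{Carrier, SIM}⁺ = {BillingCycle, Carrier, DataCap, DeviceID, Region, SIM, TowerID} — all of the relation — so {Carrier, SIM} is a candidate key.
{Carrier, DeviceID, TowerID}⁺ = {BillingCycle, Carrier, DataCap, DeviceID, Region, SIM, TowerID} — all of the relation — so {Carrier, DeviceID, TowerID} is a candidate key.
No proper subset of any of these is a key, and no other minimal superkey exists.

{Carrier, DeviceID, TowerID}, {Carrier, SIM}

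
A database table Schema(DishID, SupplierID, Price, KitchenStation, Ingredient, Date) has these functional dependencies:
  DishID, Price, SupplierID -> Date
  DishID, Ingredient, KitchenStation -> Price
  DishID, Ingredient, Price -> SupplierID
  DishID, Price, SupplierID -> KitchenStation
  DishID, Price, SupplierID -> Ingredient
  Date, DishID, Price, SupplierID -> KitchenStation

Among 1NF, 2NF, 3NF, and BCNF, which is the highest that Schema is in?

BCNF

Candidate keys: {DishID, Ingredient, KitchenStation}, {DishID, Ingredient, Price}, {DishID, Price, SupplierID}. Prime attributes: {DishID, Ingredient, KitchenStation, Price, SupplierID}.
Every FD has a superkey on the left, so the relation is in BCNF.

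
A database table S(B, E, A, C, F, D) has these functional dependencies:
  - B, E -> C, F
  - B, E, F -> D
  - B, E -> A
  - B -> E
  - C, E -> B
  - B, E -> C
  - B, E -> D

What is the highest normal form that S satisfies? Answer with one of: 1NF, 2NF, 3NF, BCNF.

Candidate keys: {B}, {C, E}. Prime attributes: {B, C, E}.
Every FD has a superkey on the left, so the relation is in BCNF.

BCNF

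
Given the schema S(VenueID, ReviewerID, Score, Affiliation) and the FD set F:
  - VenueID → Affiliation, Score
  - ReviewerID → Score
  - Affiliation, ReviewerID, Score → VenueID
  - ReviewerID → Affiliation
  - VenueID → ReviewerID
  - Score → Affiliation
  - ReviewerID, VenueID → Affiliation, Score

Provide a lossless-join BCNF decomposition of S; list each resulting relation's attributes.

Candidate keys of the original relation: {ReviewerID}, {VenueID}.
{Affiliation, ReviewerID, Score, VenueID}: {Score} determines {Affiliation, Score} here but is not a superkey — split on Score → Affiliation, giving {Affiliation, Score} and {ReviewerID, Score, VenueID}.
{Affiliation, Score}: every determinant is a superkey — BCNF.
{ReviewerID, Score, VenueID}: every determinant is a superkey — BCNF.

{Affiliation, Score}; {ReviewerID, Score, VenueID}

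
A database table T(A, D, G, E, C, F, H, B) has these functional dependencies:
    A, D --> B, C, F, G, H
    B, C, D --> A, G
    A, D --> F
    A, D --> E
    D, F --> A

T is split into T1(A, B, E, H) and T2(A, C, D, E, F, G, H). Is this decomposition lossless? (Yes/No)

No

The shared attributes are {A, E, H} and {A, E, H}⁺ = {A, E, H}.
Neither T1 nor T2 is contained in that closure, so the decomposition is lossy.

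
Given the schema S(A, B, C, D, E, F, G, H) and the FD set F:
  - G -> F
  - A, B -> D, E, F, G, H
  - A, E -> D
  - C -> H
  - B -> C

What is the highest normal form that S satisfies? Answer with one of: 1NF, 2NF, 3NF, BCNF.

Candidate key: {A, B}. Prime attributes: {A, B}.
For G -> F we have {G}⁺ = {F, G}; {G} is not a superkey, so BCNF fails.
G -> F determines the non-prime attribute {F} from a non-superkey — 3NF is violated.
The proper key subset {B} of {A, B} determines non-prime {C, H}, so the relation is not even in 2NF.

1NF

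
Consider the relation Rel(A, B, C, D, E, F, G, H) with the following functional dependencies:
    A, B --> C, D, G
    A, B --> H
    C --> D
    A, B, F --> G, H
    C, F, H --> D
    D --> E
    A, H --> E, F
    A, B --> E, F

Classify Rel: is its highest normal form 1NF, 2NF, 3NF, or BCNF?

Candidate key: {A, B}. Prime attributes: {A, B}.
C --> D breaks BCNF: {C}⁺ = {C, D, E}, so {C} is not a superkey.
C --> D determines the non-prime attribute {D} from a non-superkey — 3NF is violated.
Checking every proper subset of each key, none determines a non-prime attribute — 2NF is satisfied.

2NF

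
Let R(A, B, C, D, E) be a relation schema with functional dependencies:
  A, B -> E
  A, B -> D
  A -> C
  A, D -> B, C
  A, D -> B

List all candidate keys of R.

{A, B}, {A, D}

No FD produces {A}, so it must be in every candidate key.
Closure of {A, B} is {A, B, C, D, E}, the whole schema; {A, B} is a candidate key.
Closure of {A, D} is {A, B, C, D, E}, the whole schema; {A, D} is a candidate key.
These are minimal and exhaustive — every other superkey contains one of them.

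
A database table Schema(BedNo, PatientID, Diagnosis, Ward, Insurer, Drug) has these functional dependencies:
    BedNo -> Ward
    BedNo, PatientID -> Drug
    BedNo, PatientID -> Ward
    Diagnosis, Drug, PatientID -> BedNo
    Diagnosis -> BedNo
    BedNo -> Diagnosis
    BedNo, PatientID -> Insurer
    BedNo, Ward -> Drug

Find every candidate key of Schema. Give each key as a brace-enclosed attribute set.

Attributes never on any right-hand side: {PatientID} — every candidate key must contain it.
{BedNo, PatientID}⁺ = {BedNo, Diagnosis, Drug, Insurer, PatientID, Ward} — all of the relation — so {BedNo, PatientID} is a candidate key.
{Diagnosis, PatientID}⁺ = {BedNo, Diagnosis, Drug, Insurer, PatientID, Ward} — all of the relation — so {Diagnosis, PatientID} is a candidate key.
No proper subset of any of these is a key, and no other minimal superkey exists.

{BedNo, PatientID}, {Diagnosis, PatientID}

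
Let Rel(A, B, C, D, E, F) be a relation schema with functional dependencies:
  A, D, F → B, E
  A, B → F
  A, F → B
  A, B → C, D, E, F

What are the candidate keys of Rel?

Attributes never on any right-hand side: {A} — every candidate key must contain it.
{A, B}⁺ = {A, B, C, D, E, F} — all of the relation — so {A, B} is a candidate key.
{A, F}⁺ = {A, B, C, D, E, F} — all of the relation — so {A, F} is a candidate key.
Any other superkey properly contains one of these, so there are no further candidate keys.

{A, B}, {A, F}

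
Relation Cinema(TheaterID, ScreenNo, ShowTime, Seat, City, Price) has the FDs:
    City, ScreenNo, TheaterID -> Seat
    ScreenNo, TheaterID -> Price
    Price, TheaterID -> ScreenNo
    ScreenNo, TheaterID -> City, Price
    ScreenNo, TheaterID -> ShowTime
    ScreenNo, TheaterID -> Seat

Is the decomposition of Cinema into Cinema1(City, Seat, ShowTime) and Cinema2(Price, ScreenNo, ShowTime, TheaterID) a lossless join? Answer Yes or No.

The shared attributes are {ShowTime} and {ShowTime}⁺ = {ShowTime}.
The closure covers neither Cinema1 nor Cinema2 entirely; the join is not lossless.

No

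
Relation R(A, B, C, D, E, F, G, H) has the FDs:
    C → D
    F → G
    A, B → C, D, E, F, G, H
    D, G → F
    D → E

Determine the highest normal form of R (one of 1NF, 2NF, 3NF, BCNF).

2NF

Candidate key: {A, B}. Prime attributes: {A, B}.
For C → D we have {C}⁺ = {C, D, E}; {C} is not a superkey, so BCNF fails.
Because {D} is non-prime and the left side of C → D is not a superkey, the relation is not in 3NF.
No non-prime attribute depends on a proper subset of any candidate key, so 2NF holds.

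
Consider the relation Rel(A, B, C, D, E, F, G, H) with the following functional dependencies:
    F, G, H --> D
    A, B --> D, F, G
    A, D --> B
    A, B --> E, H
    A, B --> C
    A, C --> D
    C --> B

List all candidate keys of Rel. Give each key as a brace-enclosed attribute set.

{A, B}, {A, C}, {A, D}, {A, F, G, H}

No FD produces {A}, so it must be in every candidate key.
{A, B} is a candidate key since {A, B}⁺ = {A, B, C, D, E, F, G, H} covers every attribute.
{A, C} is a candidate key since {A, C}⁺ = {A, B, C, D, E, F, G, H} covers every attribute.
{A, D} is a candidate key since {A, D}⁺ = {A, B, C, D, E, F, G, H} covers every attribute.
{A, F, G, H} is a candidate key since {A, F, G, H}⁺ = {A, B, C, D, E, F, G, H} covers every attribute.
These are minimal and exhaustive — every other superkey contains one of them.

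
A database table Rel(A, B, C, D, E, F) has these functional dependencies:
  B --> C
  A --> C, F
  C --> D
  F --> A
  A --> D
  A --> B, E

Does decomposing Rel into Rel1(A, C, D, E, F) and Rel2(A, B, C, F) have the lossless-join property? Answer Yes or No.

Yes

Common attributes: {A, C, F}; their closure is {A, B, C, D, E, F}.
Rel1 is contained in that closure, so Rel1 ∩ Rel2 --> Rel1 holds and the join is lossless.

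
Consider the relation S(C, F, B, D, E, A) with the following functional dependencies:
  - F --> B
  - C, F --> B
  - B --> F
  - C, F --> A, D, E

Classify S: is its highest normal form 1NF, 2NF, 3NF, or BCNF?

Candidate keys: {B, C}, {C, F}. Prime attributes: {B, C, F}.
F --> B breaks BCNF: {F}⁺ = {B, F}, so {F} is not a superkey.
Its right-hand attributes {B} are all prime, as are those of every other non-superkey FD — the relation is in 3NF.

3NF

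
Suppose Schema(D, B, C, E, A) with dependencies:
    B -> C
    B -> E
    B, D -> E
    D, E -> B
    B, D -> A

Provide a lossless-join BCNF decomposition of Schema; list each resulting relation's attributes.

Candidate keys of the original relation: {B, D}, {D, E}.
In {A, B, C, D, E}, {B} is not a superkey ({B}⁺ restricted to this set is {B, C, E}), so split on B -> C, E into {B, C, E} and {A, B, D}.
{B, C, E} is in BCNF.
{A, B, D} is in BCNF.

{A, B, D}; {B, C, E}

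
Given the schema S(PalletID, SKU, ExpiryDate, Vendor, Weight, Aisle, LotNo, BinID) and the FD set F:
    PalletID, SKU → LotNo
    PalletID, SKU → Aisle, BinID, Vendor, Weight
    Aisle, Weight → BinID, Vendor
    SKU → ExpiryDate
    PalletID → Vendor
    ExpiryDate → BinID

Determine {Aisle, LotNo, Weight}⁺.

Start with {Aisle, LotNo, Weight}.
Aisle, Weight → BinID, Vendor applies; add {BinID, Vendor} → now {Aisle, BinID, LotNo, Vendor, Weight}.
No further FD applies.

{Aisle, BinID, LotNo, Vendor, Weight}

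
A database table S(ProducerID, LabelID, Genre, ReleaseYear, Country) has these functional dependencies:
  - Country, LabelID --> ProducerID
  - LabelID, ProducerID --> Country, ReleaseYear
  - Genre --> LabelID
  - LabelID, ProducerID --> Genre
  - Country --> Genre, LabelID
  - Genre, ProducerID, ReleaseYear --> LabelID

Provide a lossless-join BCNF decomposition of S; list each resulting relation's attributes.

{Country, Genre, ProducerID, ReleaseYear}; {Genre, LabelID}

Candidate keys of the original relation: {Country}, {Genre, ProducerID}, {LabelID, ProducerID}.
{Country, Genre, LabelID, ProducerID, ReleaseYear}: {Genre} determines {Genre, LabelID} here but is not a superkey — split on Genre --> LabelID, giving {Genre, LabelID} and {Country, Genre, ProducerID, ReleaseYear}.
{Genre, LabelID} is in BCNF.
{Country, Genre, ProducerID, ReleaseYear} is in BCNF.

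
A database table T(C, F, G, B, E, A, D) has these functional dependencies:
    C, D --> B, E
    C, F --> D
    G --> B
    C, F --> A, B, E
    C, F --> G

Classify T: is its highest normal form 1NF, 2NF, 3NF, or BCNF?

2NF

Candidate key: {C, F}. Prime attributes: {C, F}.
For C, D --> B, E we have {C, D}⁺ = {B, C, D, E}; {C, D} is not a superkey, so BCNF fails.
C, D --> B, E has non-prime {B, E} on the right and a non-superkey on the left, so 3NF fails.
No non-prime attribute depends on a proper subset of any candidate key, so 2NF holds.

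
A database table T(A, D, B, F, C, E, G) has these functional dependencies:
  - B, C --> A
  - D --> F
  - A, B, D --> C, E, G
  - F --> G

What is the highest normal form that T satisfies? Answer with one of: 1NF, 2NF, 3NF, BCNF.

Candidate keys: {A, B, D}, {B, C, D}. Prime attributes: {A, B, C, D}.
B, C --> A: {B, C}⁺ = {A, B, C}, which is not all of the attributes, so the left side is not a superkey — BCNF is violated.
Because {F} is non-prime and the left side of D --> F is not a superkey, the relation is not in 3NF.
The proper key subset {D} of {A, B, D} determines non-prime {F, G}, so the relation is not even in 2NF.

1NF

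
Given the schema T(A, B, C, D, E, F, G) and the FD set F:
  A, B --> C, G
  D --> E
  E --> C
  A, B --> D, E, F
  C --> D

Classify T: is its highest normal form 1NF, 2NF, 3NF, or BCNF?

2NF

Candidate key: {A, B}. Prime attributes: {A, B}.
D --> E: {D}⁺ = {C, D, E}, which is not all of the attributes, so the left side is not a superkey — BCNF is violated.
D --> E determines the non-prime attribute {E} from a non-superkey — 3NF is violated.
No non-prime attribute depends on a proper subset of any candidate key, so 2NF holds.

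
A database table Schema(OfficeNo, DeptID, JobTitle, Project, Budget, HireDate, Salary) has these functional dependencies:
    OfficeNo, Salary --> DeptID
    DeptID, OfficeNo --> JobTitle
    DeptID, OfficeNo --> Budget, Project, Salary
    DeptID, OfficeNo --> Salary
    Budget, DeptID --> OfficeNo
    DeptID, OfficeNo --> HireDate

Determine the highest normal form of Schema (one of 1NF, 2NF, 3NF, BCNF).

BCNF

Candidate keys: {Budget, DeptID}, {DeptID, OfficeNo}, {OfficeNo, Salary}. Prime attributes: {Budget, DeptID, OfficeNo, Salary}.
Every FD has a superkey on the left, so the relation is in BCNF.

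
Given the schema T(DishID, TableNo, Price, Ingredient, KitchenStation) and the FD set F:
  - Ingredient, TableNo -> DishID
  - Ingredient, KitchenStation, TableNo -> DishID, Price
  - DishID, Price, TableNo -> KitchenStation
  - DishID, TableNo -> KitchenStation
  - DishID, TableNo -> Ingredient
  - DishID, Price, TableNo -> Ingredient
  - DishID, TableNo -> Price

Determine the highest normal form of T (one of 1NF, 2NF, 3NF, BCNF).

Candidate keys: {DishID, TableNo}, {Ingredient, TableNo}. Prime attributes: {DishID, Ingredient, TableNo}.
Every FD has a superkey on the left, so the relation is in BCNF.

BCNF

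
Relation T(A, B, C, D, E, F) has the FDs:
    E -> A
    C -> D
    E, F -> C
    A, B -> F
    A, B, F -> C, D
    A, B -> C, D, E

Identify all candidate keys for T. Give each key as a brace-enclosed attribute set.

{A, B}, {B, E}

{B} never appears on the right of any FD, so every key must include it.
{A, B} is a candidate key since {A, B}⁺ = {A, B, C, D, E, F} covers every attribute.
{B, E} is a candidate key since {B, E}⁺ = {A, B, C, D, E, F} covers every attribute.
No proper subset of any of these is a key, and no other minimal superkey exists.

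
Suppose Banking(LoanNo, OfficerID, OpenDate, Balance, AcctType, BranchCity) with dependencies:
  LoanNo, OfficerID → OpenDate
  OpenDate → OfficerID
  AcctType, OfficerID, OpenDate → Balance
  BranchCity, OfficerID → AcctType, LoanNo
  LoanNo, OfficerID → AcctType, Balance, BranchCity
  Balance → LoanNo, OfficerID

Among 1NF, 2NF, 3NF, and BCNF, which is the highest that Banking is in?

3NF

Candidate keys: {AcctType, OpenDate}, {Balance}, {BranchCity, OfficerID}, {BranchCity, OpenDate}, {LoanNo, OfficerID}, {LoanNo, OpenDate}. Prime attributes: {AcctType, Balance, BranchCity, LoanNo, OfficerID, OpenDate}.
For OpenDate → OfficerID we have {OpenDate}⁺ = {OfficerID, OpenDate}; {OpenDate} is not a superkey, so BCNF fails.
Its right-hand attributes {OfficerID} are all prime, as are those of every other non-superkey FD — the relation is in 3NF.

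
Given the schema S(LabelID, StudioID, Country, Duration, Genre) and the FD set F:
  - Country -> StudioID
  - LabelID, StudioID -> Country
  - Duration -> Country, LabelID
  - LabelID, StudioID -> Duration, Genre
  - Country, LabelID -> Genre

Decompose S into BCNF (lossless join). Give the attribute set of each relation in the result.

{Country, Duration, Genre, LabelID}; {Country, StudioID}

Candidate keys of the original relation: {Country, LabelID}, {Duration}, {LabelID, StudioID}.
In {Country, Duration, Genre, LabelID, StudioID}, {Country} is not a superkey ({Country}⁺ restricted to this set is {Country, StudioID}), so split on Country -> StudioID into {Country, StudioID} and {Country, Duration, Genre, LabelID}.
{Country, StudioID} is in BCNF.
{Country, Duration, Genre, LabelID} is in BCNF.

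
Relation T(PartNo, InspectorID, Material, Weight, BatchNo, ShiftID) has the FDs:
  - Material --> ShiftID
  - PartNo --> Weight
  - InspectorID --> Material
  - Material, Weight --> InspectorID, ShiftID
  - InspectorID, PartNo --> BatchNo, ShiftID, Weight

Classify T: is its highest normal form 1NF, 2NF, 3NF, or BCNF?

1NF

Candidate keys: {InspectorID, PartNo}, {Material, PartNo}. Prime attributes: {InspectorID, Material, PartNo}.
Material --> ShiftID breaks BCNF: {Material}⁺ = {Material, ShiftID}, so {Material} is not a superkey.
Material --> ShiftID determines the non-prime attribute {ShiftID} from a non-superkey — 3NF is violated.
Since {InspectorID} ⊂ {InspectorID, PartNo} and {InspectorID}⁺ ⊇ {ShiftID} with {ShiftID} non-prime, there is a partial dependency; 2NF fails.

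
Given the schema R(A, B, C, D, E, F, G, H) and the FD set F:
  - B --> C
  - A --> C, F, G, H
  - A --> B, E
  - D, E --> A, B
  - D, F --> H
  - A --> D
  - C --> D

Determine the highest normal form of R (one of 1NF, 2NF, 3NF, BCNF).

Candidate keys: {A}, {B, E}, {C, E}, {D, E}. Prime attributes: {A, B, C, D, E}.
B --> C: {B}⁺ = {B, C, D}, which is not all of the attributes, so the left side is not a superkey — BCNF is violated.
D, F --> H has non-prime {H} on the right and a non-superkey on the left, so 3NF fails.
No non-prime attribute depends on a proper subset of any candidate key, so 2NF holds.

2NF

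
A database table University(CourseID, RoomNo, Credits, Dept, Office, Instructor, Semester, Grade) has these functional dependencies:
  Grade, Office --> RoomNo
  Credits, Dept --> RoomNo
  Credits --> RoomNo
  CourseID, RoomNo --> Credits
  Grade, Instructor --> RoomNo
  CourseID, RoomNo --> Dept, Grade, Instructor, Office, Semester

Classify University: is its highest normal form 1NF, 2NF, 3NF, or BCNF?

3NF

Candidate keys: {CourseID, Credits}, {CourseID, Grade, Instructor}, {CourseID, Grade, Office}, {CourseID, RoomNo}. Prime attributes: {CourseID, Credits, Grade, Instructor, Office, RoomNo}.
For Grade, Office --> RoomNo we have {Grade, Office}⁺ = {Grade, Office, RoomNo}; {Grade, Office} is not a superkey, so BCNF fails.
Since {RoomNo} ⊆ prime attributes and every other non-superkey FD also has a prime right side, the schema is in 3NF.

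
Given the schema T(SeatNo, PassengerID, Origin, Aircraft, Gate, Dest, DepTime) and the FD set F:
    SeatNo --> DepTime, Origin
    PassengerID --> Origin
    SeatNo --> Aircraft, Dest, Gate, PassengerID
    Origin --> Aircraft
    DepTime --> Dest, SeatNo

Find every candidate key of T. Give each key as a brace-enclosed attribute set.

Closure of {DepTime} is {Aircraft, DepTime, Dest, Gate, Origin, PassengerID, SeatNo}, the whole schema; {DepTime} is a candidate key.
Closure of {SeatNo} is {Aircraft, DepTime, Dest, Gate, Origin, PassengerID, SeatNo}, the whole schema; {SeatNo} is a candidate key.
These are minimal and exhaustive — every other superkey contains one of them.

{DepTime}, {SeatNo}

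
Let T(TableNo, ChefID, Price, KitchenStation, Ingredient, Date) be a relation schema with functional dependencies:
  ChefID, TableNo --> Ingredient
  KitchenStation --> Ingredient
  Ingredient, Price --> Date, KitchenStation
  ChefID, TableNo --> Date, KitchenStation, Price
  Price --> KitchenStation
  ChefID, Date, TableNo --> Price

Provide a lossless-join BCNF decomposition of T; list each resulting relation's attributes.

Candidate key of the original relation: {ChefID, TableNo}.
In {ChefID, Date, Ingredient, KitchenStation, Price, TableNo}, {KitchenStation} is not a superkey ({KitchenStation}⁺ restricted to this set is {Ingredient, KitchenStation}), so split on KitchenStation --> Ingredient into {Ingredient, KitchenStation} and {ChefID, Date, KitchenStation, Price, TableNo}.
{Ingredient, KitchenStation} has no BCNF violation.
In {ChefID, Date, KitchenStation, Price, TableNo}, {Price} is not a superkey ({Price}⁺ restricted to this set is {Date, KitchenStation, Price}), so split on Price --> Date, KitchenStation into {Date, KitchenStation, Price} and {ChefID, Price, TableNo}.
{Date, KitchenStation, Price} has no BCNF violation.
{ChefID, Price, TableNo} has no BCNF violation.

{ChefID, Price, TableNo}; {Date, KitchenStation, Price}; {Ingredient, KitchenStation}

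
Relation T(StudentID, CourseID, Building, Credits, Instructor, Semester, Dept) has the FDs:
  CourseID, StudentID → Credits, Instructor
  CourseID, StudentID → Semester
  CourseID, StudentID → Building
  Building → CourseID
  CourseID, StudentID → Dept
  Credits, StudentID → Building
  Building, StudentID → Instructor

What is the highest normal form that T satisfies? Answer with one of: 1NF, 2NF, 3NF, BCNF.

Candidate keys: {Building, StudentID}, {CourseID, StudentID}, {Credits, StudentID}. Prime attributes: {Building, CourseID, Credits, StudentID}.
Building → CourseID breaks BCNF: {Building}⁺ = {Building, CourseID}, so {Building} is not a superkey.
Its right-hand attributes {CourseID} are all prime, as are those of every other non-superkey FD — the relation is in 3NF.

3NF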